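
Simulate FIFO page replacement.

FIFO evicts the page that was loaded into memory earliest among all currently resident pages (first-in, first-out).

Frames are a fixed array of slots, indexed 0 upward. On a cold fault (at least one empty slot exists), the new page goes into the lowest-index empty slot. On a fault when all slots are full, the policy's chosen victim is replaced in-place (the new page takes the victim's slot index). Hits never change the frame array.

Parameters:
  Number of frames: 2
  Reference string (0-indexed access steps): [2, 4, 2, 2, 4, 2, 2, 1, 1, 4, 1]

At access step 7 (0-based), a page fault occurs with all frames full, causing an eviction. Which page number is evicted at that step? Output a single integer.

Step 0: ref 2 -> FAULT, frames=[2,-]
Step 1: ref 4 -> FAULT, frames=[2,4]
Step 2: ref 2 -> HIT, frames=[2,4]
Step 3: ref 2 -> HIT, frames=[2,4]
Step 4: ref 4 -> HIT, frames=[2,4]
Step 5: ref 2 -> HIT, frames=[2,4]
Step 6: ref 2 -> HIT, frames=[2,4]
Step 7: ref 1 -> FAULT, evict 2, frames=[1,4]
At step 7: evicted page 2

Answer: 2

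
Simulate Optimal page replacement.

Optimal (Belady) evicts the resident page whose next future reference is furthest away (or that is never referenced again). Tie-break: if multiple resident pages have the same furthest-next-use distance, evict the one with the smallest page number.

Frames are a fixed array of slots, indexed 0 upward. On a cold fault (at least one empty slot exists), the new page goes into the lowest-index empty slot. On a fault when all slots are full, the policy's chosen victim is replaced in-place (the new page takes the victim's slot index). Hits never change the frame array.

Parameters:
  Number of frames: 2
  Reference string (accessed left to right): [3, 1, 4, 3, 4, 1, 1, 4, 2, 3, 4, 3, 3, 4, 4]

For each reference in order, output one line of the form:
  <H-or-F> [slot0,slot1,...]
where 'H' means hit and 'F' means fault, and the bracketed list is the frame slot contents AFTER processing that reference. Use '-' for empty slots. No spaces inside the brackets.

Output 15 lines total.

F [3,-]
F [3,1]
F [3,4]
H [3,4]
H [3,4]
F [1,4]
H [1,4]
H [1,4]
F [2,4]
F [3,4]
H [3,4]
H [3,4]
H [3,4]
H [3,4]
H [3,4]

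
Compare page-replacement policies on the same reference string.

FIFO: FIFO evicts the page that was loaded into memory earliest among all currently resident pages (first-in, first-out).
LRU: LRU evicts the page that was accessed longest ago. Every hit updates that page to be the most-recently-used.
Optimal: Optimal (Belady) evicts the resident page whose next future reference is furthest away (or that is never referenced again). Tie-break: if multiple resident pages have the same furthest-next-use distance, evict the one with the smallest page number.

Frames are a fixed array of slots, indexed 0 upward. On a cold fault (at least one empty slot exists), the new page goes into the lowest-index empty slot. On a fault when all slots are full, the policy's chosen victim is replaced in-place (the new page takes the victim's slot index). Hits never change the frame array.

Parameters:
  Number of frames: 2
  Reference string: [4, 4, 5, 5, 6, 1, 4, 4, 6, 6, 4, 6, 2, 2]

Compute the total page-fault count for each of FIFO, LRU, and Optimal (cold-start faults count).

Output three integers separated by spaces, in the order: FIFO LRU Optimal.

Answer: 7 7 6

Derivation:
--- FIFO ---
  step 0: ref 4 -> FAULT, frames=[4,-] (faults so far: 1)
  step 1: ref 4 -> HIT, frames=[4,-] (faults so far: 1)
  step 2: ref 5 -> FAULT, frames=[4,5] (faults so far: 2)
  step 3: ref 5 -> HIT, frames=[4,5] (faults so far: 2)
  step 4: ref 6 -> FAULT, evict 4, frames=[6,5] (faults so far: 3)
  step 5: ref 1 -> FAULT, evict 5, frames=[6,1] (faults so far: 4)
  step 6: ref 4 -> FAULT, evict 6, frames=[4,1] (faults so far: 5)
  step 7: ref 4 -> HIT, frames=[4,1] (faults so far: 5)
  step 8: ref 6 -> FAULT, evict 1, frames=[4,6] (faults so far: 6)
  step 9: ref 6 -> HIT, frames=[4,6] (faults so far: 6)
  step 10: ref 4 -> HIT, frames=[4,6] (faults so far: 6)
  step 11: ref 6 -> HIT, frames=[4,6] (faults so far: 6)
  step 12: ref 2 -> FAULT, evict 4, frames=[2,6] (faults so far: 7)
  step 13: ref 2 -> HIT, frames=[2,6] (faults so far: 7)
  FIFO total faults: 7
--- LRU ---
  step 0: ref 4 -> FAULT, frames=[4,-] (faults so far: 1)
  step 1: ref 4 -> HIT, frames=[4,-] (faults so far: 1)
  step 2: ref 5 -> FAULT, frames=[4,5] (faults so far: 2)
  step 3: ref 5 -> HIT, frames=[4,5] (faults so far: 2)
  step 4: ref 6 -> FAULT, evict 4, frames=[6,5] (faults so far: 3)
  step 5: ref 1 -> FAULT, evict 5, frames=[6,1] (faults so far: 4)
  step 6: ref 4 -> FAULT, evict 6, frames=[4,1] (faults so far: 5)
  step 7: ref 4 -> HIT, frames=[4,1] (faults so far: 5)
  step 8: ref 6 -> FAULT, evict 1, frames=[4,6] (faults so far: 6)
  step 9: ref 6 -> HIT, frames=[4,6] (faults so far: 6)
  step 10: ref 4 -> HIT, frames=[4,6] (faults so far: 6)
  step 11: ref 6 -> HIT, frames=[4,6] (faults so far: 6)
  step 12: ref 2 -> FAULT, evict 4, frames=[2,6] (faults so far: 7)
  step 13: ref 2 -> HIT, frames=[2,6] (faults so far: 7)
  LRU total faults: 7
--- Optimal ---
  step 0: ref 4 -> FAULT, frames=[4,-] (faults so far: 1)
  step 1: ref 4 -> HIT, frames=[4,-] (faults so far: 1)
  step 2: ref 5 -> FAULT, frames=[4,5] (faults so far: 2)
  step 3: ref 5 -> HIT, frames=[4,5] (faults so far: 2)
  step 4: ref 6 -> FAULT, evict 5, frames=[4,6] (faults so far: 3)
  step 5: ref 1 -> FAULT, evict 6, frames=[4,1] (faults so far: 4)
  step 6: ref 4 -> HIT, frames=[4,1] (faults so far: 4)
  step 7: ref 4 -> HIT, frames=[4,1] (faults so far: 4)
  step 8: ref 6 -> FAULT, evict 1, frames=[4,6] (faults so far: 5)
  step 9: ref 6 -> HIT, frames=[4,6] (faults so far: 5)
  step 10: ref 4 -> HIT, frames=[4,6] (faults so far: 5)
  step 11: ref 6 -> HIT, frames=[4,6] (faults so far: 5)
  step 12: ref 2 -> FAULT, evict 4, frames=[2,6] (faults so far: 6)
  step 13: ref 2 -> HIT, frames=[2,6] (faults so far: 6)
  Optimal total faults: 6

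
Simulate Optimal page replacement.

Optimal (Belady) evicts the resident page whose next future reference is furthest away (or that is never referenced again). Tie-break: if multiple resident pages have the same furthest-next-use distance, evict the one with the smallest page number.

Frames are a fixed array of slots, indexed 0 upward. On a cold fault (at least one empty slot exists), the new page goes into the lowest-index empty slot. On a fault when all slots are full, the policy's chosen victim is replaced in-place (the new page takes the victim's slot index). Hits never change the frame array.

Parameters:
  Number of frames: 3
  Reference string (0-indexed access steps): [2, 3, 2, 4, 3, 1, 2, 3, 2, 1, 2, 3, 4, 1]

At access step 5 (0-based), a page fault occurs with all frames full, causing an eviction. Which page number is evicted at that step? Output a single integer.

Answer: 4

Derivation:
Step 0: ref 2 -> FAULT, frames=[2,-,-]
Step 1: ref 3 -> FAULT, frames=[2,3,-]
Step 2: ref 2 -> HIT, frames=[2,3,-]
Step 3: ref 4 -> FAULT, frames=[2,3,4]
Step 4: ref 3 -> HIT, frames=[2,3,4]
Step 5: ref 1 -> FAULT, evict 4, frames=[2,3,1]
At step 5: evicted page 4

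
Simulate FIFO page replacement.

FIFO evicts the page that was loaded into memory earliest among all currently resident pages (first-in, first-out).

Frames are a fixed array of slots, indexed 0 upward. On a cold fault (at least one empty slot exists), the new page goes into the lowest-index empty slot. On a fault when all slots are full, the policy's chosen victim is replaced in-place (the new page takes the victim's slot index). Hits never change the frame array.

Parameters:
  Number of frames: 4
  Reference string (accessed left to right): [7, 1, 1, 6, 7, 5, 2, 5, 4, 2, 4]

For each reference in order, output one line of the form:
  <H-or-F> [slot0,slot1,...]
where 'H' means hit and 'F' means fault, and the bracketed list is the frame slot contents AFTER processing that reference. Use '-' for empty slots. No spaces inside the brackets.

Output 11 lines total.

F [7,-,-,-]
F [7,1,-,-]
H [7,1,-,-]
F [7,1,6,-]
H [7,1,6,-]
F [7,1,6,5]
F [2,1,6,5]
H [2,1,6,5]
F [2,4,6,5]
H [2,4,6,5]
H [2,4,6,5]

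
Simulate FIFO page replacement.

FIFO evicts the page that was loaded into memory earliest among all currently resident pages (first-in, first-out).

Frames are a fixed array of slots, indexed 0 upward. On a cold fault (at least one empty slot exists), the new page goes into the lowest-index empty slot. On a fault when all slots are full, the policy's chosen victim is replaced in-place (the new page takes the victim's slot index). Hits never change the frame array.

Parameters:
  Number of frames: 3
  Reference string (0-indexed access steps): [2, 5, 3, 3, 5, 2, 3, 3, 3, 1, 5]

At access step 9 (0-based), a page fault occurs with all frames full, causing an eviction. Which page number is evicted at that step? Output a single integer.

Step 0: ref 2 -> FAULT, frames=[2,-,-]
Step 1: ref 5 -> FAULT, frames=[2,5,-]
Step 2: ref 3 -> FAULT, frames=[2,5,3]
Step 3: ref 3 -> HIT, frames=[2,5,3]
Step 4: ref 5 -> HIT, frames=[2,5,3]
Step 5: ref 2 -> HIT, frames=[2,5,3]
Step 6: ref 3 -> HIT, frames=[2,5,3]
Step 7: ref 3 -> HIT, frames=[2,5,3]
Step 8: ref 3 -> HIT, frames=[2,5,3]
Step 9: ref 1 -> FAULT, evict 2, frames=[1,5,3]
At step 9: evicted page 2

Answer: 2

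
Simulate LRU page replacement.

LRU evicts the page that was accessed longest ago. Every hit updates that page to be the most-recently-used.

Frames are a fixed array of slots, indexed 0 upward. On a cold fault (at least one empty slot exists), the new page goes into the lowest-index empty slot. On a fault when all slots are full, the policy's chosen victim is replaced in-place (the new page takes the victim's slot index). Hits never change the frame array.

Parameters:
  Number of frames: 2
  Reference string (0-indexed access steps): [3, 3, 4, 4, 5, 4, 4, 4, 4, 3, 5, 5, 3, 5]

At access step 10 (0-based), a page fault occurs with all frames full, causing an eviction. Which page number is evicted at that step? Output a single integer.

Answer: 4

Derivation:
Step 0: ref 3 -> FAULT, frames=[3,-]
Step 1: ref 3 -> HIT, frames=[3,-]
Step 2: ref 4 -> FAULT, frames=[3,4]
Step 3: ref 4 -> HIT, frames=[3,4]
Step 4: ref 5 -> FAULT, evict 3, frames=[5,4]
Step 5: ref 4 -> HIT, frames=[5,4]
Step 6: ref 4 -> HIT, frames=[5,4]
Step 7: ref 4 -> HIT, frames=[5,4]
Step 8: ref 4 -> HIT, frames=[5,4]
Step 9: ref 3 -> FAULT, evict 5, frames=[3,4]
Step 10: ref 5 -> FAULT, evict 4, frames=[3,5]
At step 10: evicted page 4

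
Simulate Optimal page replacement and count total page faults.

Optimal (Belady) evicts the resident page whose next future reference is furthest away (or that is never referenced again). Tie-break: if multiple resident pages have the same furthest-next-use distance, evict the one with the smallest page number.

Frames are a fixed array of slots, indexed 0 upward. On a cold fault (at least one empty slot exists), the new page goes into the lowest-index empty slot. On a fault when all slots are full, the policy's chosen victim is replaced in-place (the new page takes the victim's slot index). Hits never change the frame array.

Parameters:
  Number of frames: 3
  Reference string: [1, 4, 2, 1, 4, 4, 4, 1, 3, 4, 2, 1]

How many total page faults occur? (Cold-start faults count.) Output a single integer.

Answer: 5

Derivation:
Step 0: ref 1 → FAULT, frames=[1,-,-]
Step 1: ref 4 → FAULT, frames=[1,4,-]
Step 2: ref 2 → FAULT, frames=[1,4,2]
Step 3: ref 1 → HIT, frames=[1,4,2]
Step 4: ref 4 → HIT, frames=[1,4,2]
Step 5: ref 4 → HIT, frames=[1,4,2]
Step 6: ref 4 → HIT, frames=[1,4,2]
Step 7: ref 1 → HIT, frames=[1,4,2]
Step 8: ref 3 → FAULT (evict 1), frames=[3,4,2]
Step 9: ref 4 → HIT, frames=[3,4,2]
Step 10: ref 2 → HIT, frames=[3,4,2]
Step 11: ref 1 → FAULT (evict 2), frames=[3,4,1]
Total faults: 5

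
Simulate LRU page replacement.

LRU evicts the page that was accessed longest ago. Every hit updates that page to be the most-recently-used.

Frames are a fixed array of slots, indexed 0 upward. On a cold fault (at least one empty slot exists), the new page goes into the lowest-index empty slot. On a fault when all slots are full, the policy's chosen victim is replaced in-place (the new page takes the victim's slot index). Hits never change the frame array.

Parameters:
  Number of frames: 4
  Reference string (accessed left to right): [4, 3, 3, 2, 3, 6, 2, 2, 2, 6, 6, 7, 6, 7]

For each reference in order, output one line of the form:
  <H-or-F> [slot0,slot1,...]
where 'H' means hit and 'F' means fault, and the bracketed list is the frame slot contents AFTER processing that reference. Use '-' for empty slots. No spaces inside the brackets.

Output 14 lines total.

F [4,-,-,-]
F [4,3,-,-]
H [4,3,-,-]
F [4,3,2,-]
H [4,3,2,-]
F [4,3,2,6]
H [4,3,2,6]
H [4,3,2,6]
H [4,3,2,6]
H [4,3,2,6]
H [4,3,2,6]
F [7,3,2,6]
H [7,3,2,6]
H [7,3,2,6]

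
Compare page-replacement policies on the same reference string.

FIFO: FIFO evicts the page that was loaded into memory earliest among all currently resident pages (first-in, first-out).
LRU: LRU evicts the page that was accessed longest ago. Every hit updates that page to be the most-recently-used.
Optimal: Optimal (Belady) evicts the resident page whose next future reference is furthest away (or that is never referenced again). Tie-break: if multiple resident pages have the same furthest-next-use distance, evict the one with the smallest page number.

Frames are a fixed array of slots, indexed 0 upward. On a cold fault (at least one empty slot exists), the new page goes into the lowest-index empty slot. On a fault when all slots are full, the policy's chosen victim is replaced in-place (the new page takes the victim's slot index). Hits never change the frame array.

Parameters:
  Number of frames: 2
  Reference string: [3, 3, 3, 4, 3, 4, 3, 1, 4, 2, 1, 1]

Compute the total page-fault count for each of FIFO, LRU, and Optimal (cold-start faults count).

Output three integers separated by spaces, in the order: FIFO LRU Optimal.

--- FIFO ---
  step 0: ref 3 -> FAULT, frames=[3,-] (faults so far: 1)
  step 1: ref 3 -> HIT, frames=[3,-] (faults so far: 1)
  step 2: ref 3 -> HIT, frames=[3,-] (faults so far: 1)
  step 3: ref 4 -> FAULT, frames=[3,4] (faults so far: 2)
  step 4: ref 3 -> HIT, frames=[3,4] (faults so far: 2)
  step 5: ref 4 -> HIT, frames=[3,4] (faults so far: 2)
  step 6: ref 3 -> HIT, frames=[3,4] (faults so far: 2)
  step 7: ref 1 -> FAULT, evict 3, frames=[1,4] (faults so far: 3)
  step 8: ref 4 -> HIT, frames=[1,4] (faults so far: 3)
  step 9: ref 2 -> FAULT, evict 4, frames=[1,2] (faults so far: 4)
  step 10: ref 1 -> HIT, frames=[1,2] (faults so far: 4)
  step 11: ref 1 -> HIT, frames=[1,2] (faults so far: 4)
  FIFO total faults: 4
--- LRU ---
  step 0: ref 3 -> FAULT, frames=[3,-] (faults so far: 1)
  step 1: ref 3 -> HIT, frames=[3,-] (faults so far: 1)
  step 2: ref 3 -> HIT, frames=[3,-] (faults so far: 1)
  step 3: ref 4 -> FAULT, frames=[3,4] (faults so far: 2)
  step 4: ref 3 -> HIT, frames=[3,4] (faults so far: 2)
  step 5: ref 4 -> HIT, frames=[3,4] (faults so far: 2)
  step 6: ref 3 -> HIT, frames=[3,4] (faults so far: 2)
  step 7: ref 1 -> FAULT, evict 4, frames=[3,1] (faults so far: 3)
  step 8: ref 4 -> FAULT, evict 3, frames=[4,1] (faults so far: 4)
  step 9: ref 2 -> FAULT, evict 1, frames=[4,2] (faults so far: 5)
  step 10: ref 1 -> FAULT, evict 4, frames=[1,2] (faults so far: 6)
  step 11: ref 1 -> HIT, frames=[1,2] (faults so far: 6)
  LRU total faults: 6
--- Optimal ---
  step 0: ref 3 -> FAULT, frames=[3,-] (faults so far: 1)
  step 1: ref 3 -> HIT, frames=[3,-] (faults so far: 1)
  step 2: ref 3 -> HIT, frames=[3,-] (faults so far: 1)
  step 3: ref 4 -> FAULT, frames=[3,4] (faults so far: 2)
  step 4: ref 3 -> HIT, frames=[3,4] (faults so far: 2)
  step 5: ref 4 -> HIT, frames=[3,4] (faults so far: 2)
  step 6: ref 3 -> HIT, frames=[3,4] (faults so far: 2)
  step 7: ref 1 -> FAULT, evict 3, frames=[1,4] (faults so far: 3)
  step 8: ref 4 -> HIT, frames=[1,4] (faults so far: 3)
  step 9: ref 2 -> FAULT, evict 4, frames=[1,2] (faults so far: 4)
  step 10: ref 1 -> HIT, frames=[1,2] (faults so far: 4)
  step 11: ref 1 -> HIT, frames=[1,2] (faults so far: 4)
  Optimal total faults: 4

Answer: 4 6 4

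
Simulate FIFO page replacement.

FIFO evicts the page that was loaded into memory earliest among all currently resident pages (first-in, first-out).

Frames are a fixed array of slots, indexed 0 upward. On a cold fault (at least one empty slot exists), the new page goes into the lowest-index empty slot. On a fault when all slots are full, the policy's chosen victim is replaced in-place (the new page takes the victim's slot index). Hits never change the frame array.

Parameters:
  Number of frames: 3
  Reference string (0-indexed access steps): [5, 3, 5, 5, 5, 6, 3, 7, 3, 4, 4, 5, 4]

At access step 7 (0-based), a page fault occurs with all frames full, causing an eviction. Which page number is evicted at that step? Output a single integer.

Answer: 5

Derivation:
Step 0: ref 5 -> FAULT, frames=[5,-,-]
Step 1: ref 3 -> FAULT, frames=[5,3,-]
Step 2: ref 5 -> HIT, frames=[5,3,-]
Step 3: ref 5 -> HIT, frames=[5,3,-]
Step 4: ref 5 -> HIT, frames=[5,3,-]
Step 5: ref 6 -> FAULT, frames=[5,3,6]
Step 6: ref 3 -> HIT, frames=[5,3,6]
Step 7: ref 7 -> FAULT, evict 5, frames=[7,3,6]
At step 7: evicted page 5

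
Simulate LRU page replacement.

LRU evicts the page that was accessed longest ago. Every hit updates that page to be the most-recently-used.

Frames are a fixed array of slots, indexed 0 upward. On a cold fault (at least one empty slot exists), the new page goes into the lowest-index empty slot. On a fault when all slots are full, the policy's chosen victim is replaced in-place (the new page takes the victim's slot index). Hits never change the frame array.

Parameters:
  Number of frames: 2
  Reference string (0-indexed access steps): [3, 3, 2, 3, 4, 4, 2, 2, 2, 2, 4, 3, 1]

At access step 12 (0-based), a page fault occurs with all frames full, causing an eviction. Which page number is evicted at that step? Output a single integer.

Answer: 4

Derivation:
Step 0: ref 3 -> FAULT, frames=[3,-]
Step 1: ref 3 -> HIT, frames=[3,-]
Step 2: ref 2 -> FAULT, frames=[3,2]
Step 3: ref 3 -> HIT, frames=[3,2]
Step 4: ref 4 -> FAULT, evict 2, frames=[3,4]
Step 5: ref 4 -> HIT, frames=[3,4]
Step 6: ref 2 -> FAULT, evict 3, frames=[2,4]
Step 7: ref 2 -> HIT, frames=[2,4]
Step 8: ref 2 -> HIT, frames=[2,4]
Step 9: ref 2 -> HIT, frames=[2,4]
Step 10: ref 4 -> HIT, frames=[2,4]
Step 11: ref 3 -> FAULT, evict 2, frames=[3,4]
Step 12: ref 1 -> FAULT, evict 4, frames=[3,1]
At step 12: evicted page 4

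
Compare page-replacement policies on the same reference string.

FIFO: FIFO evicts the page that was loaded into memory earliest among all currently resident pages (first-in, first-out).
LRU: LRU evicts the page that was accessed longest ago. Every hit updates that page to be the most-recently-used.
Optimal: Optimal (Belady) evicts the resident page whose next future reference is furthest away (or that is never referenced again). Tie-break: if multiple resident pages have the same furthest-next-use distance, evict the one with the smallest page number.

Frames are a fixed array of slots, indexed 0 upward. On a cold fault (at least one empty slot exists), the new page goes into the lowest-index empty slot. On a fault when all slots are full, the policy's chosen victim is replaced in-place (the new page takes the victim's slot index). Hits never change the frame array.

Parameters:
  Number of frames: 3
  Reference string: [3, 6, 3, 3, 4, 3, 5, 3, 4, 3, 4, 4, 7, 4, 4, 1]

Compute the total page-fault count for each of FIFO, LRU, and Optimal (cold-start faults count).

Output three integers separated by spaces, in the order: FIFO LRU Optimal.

Answer: 8 6 6

Derivation:
--- FIFO ---
  step 0: ref 3 -> FAULT, frames=[3,-,-] (faults so far: 1)
  step 1: ref 6 -> FAULT, frames=[3,6,-] (faults so far: 2)
  step 2: ref 3 -> HIT, frames=[3,6,-] (faults so far: 2)
  step 3: ref 3 -> HIT, frames=[3,6,-] (faults so far: 2)
  step 4: ref 4 -> FAULT, frames=[3,6,4] (faults so far: 3)
  step 5: ref 3 -> HIT, frames=[3,6,4] (faults so far: 3)
  step 6: ref 5 -> FAULT, evict 3, frames=[5,6,4] (faults so far: 4)
  step 7: ref 3 -> FAULT, evict 6, frames=[5,3,4] (faults so far: 5)
  step 8: ref 4 -> HIT, frames=[5,3,4] (faults so far: 5)
  step 9: ref 3 -> HIT, frames=[5,3,4] (faults so far: 5)
  step 10: ref 4 -> HIT, frames=[5,3,4] (faults so far: 5)
  step 11: ref 4 -> HIT, frames=[5,3,4] (faults so far: 5)
  step 12: ref 7 -> FAULT, evict 4, frames=[5,3,7] (faults so far: 6)
  step 13: ref 4 -> FAULT, evict 5, frames=[4,3,7] (faults so far: 7)
  step 14: ref 4 -> HIT, frames=[4,3,7] (faults so far: 7)
  step 15: ref 1 -> FAULT, evict 3, frames=[4,1,7] (faults so far: 8)
  FIFO total faults: 8
--- LRU ---
  step 0: ref 3 -> FAULT, frames=[3,-,-] (faults so far: 1)
  step 1: ref 6 -> FAULT, frames=[3,6,-] (faults so far: 2)
  step 2: ref 3 -> HIT, frames=[3,6,-] (faults so far: 2)
  step 3: ref 3 -> HIT, frames=[3,6,-] (faults so far: 2)
  step 4: ref 4 -> FAULT, frames=[3,6,4] (faults so far: 3)
  step 5: ref 3 -> HIT, frames=[3,6,4] (faults so far: 3)
  step 6: ref 5 -> FAULT, evict 6, frames=[3,5,4] (faults so far: 4)
  step 7: ref 3 -> HIT, frames=[3,5,4] (faults so far: 4)
  step 8: ref 4 -> HIT, frames=[3,5,4] (faults so far: 4)
  step 9: ref 3 -> HIT, frames=[3,5,4] (faults so far: 4)
  step 10: ref 4 -> HIT, frames=[3,5,4] (faults so far: 4)
  step 11: ref 4 -> HIT, frames=[3,5,4] (faults so far: 4)
  step 12: ref 7 -> FAULT, evict 5, frames=[3,7,4] (faults so far: 5)
  step 13: ref 4 -> HIT, frames=[3,7,4] (faults so far: 5)
  step 14: ref 4 -> HIT, frames=[3,7,4] (faults so far: 5)
  step 15: ref 1 -> FAULT, evict 3, frames=[1,7,4] (faults so far: 6)
  LRU total faults: 6
--- Optimal ---
  step 0: ref 3 -> FAULT, frames=[3,-,-] (faults so far: 1)
  step 1: ref 6 -> FAULT, frames=[3,6,-] (faults so far: 2)
  step 2: ref 3 -> HIT, frames=[3,6,-] (faults so far: 2)
  step 3: ref 3 -> HIT, frames=[3,6,-] (faults so far: 2)
  step 4: ref 4 -> FAULT, frames=[3,6,4] (faults so far: 3)
  step 5: ref 3 -> HIT, frames=[3,6,4] (faults so far: 3)
  step 6: ref 5 -> FAULT, evict 6, frames=[3,5,4] (faults so far: 4)
  step 7: ref 3 -> HIT, frames=[3,5,4] (faults so far: 4)
  step 8: ref 4 -> HIT, frames=[3,5,4] (faults so far: 4)
  step 9: ref 3 -> HIT, frames=[3,5,4] (faults so far: 4)
  step 10: ref 4 -> HIT, frames=[3,5,4] (faults so far: 4)
  step 11: ref 4 -> HIT, frames=[3,5,4] (faults so far: 4)
  step 12: ref 7 -> FAULT, evict 3, frames=[7,5,4] (faults so far: 5)
  step 13: ref 4 -> HIT, frames=[7,5,4] (faults so far: 5)
  step 14: ref 4 -> HIT, frames=[7,5,4] (faults so far: 5)
  step 15: ref 1 -> FAULT, evict 4, frames=[7,5,1] (faults so far: 6)
  Optimal total faults: 6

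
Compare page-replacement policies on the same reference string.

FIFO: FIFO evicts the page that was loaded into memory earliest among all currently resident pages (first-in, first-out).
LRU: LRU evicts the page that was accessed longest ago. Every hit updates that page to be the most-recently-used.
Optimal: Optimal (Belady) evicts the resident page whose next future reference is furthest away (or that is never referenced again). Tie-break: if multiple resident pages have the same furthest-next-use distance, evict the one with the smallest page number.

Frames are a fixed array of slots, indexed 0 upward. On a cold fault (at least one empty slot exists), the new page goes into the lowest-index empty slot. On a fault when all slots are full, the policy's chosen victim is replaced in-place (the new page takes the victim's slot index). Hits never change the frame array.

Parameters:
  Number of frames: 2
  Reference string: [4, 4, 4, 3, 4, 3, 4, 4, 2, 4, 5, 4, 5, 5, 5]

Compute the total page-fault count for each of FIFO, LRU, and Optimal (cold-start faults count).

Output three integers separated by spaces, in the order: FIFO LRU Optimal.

--- FIFO ---
  step 0: ref 4 -> FAULT, frames=[4,-] (faults so far: 1)
  step 1: ref 4 -> HIT, frames=[4,-] (faults so far: 1)
  step 2: ref 4 -> HIT, frames=[4,-] (faults so far: 1)
  step 3: ref 3 -> FAULT, frames=[4,3] (faults so far: 2)
  step 4: ref 4 -> HIT, frames=[4,3] (faults so far: 2)
  step 5: ref 3 -> HIT, frames=[4,3] (faults so far: 2)
  step 6: ref 4 -> HIT, frames=[4,3] (faults so far: 2)
  step 7: ref 4 -> HIT, frames=[4,3] (faults so far: 2)
  step 8: ref 2 -> FAULT, evict 4, frames=[2,3] (faults so far: 3)
  step 9: ref 4 -> FAULT, evict 3, frames=[2,4] (faults so far: 4)
  step 10: ref 5 -> FAULT, evict 2, frames=[5,4] (faults so far: 5)
  step 11: ref 4 -> HIT, frames=[5,4] (faults so far: 5)
  step 12: ref 5 -> HIT, frames=[5,4] (faults so far: 5)
  step 13: ref 5 -> HIT, frames=[5,4] (faults so far: 5)
  step 14: ref 5 -> HIT, frames=[5,4] (faults so far: 5)
  FIFO total faults: 5
--- LRU ---
  step 0: ref 4 -> FAULT, frames=[4,-] (faults so far: 1)
  step 1: ref 4 -> HIT, frames=[4,-] (faults so far: 1)
  step 2: ref 4 -> HIT, frames=[4,-] (faults so far: 1)
  step 3: ref 3 -> FAULT, frames=[4,3] (faults so far: 2)
  step 4: ref 4 -> HIT, frames=[4,3] (faults so far: 2)
  step 5: ref 3 -> HIT, frames=[4,3] (faults so far: 2)
  step 6: ref 4 -> HIT, frames=[4,3] (faults so far: 2)
  step 7: ref 4 -> HIT, frames=[4,3] (faults so far: 2)
  step 8: ref 2 -> FAULT, evict 3, frames=[4,2] (faults so far: 3)
  step 9: ref 4 -> HIT, frames=[4,2] (faults so far: 3)
  step 10: ref 5 -> FAULT, evict 2, frames=[4,5] (faults so far: 4)
  step 11: ref 4 -> HIT, frames=[4,5] (faults so far: 4)
  step 12: ref 5 -> HIT, frames=[4,5] (faults so far: 4)
  step 13: ref 5 -> HIT, frames=[4,5] (faults so far: 4)
  step 14: ref 5 -> HIT, frames=[4,5] (faults so far: 4)
  LRU total faults: 4
--- Optimal ---
  step 0: ref 4 -> FAULT, frames=[4,-] (faults so far: 1)
  step 1: ref 4 -> HIT, frames=[4,-] (faults so far: 1)
  step 2: ref 4 -> HIT, frames=[4,-] (faults so far: 1)
  step 3: ref 3 -> FAULT, frames=[4,3] (faults so far: 2)
  step 4: ref 4 -> HIT, frames=[4,3] (faults so far: 2)
  step 5: ref 3 -> HIT, frames=[4,3] (faults so far: 2)
  step 6: ref 4 -> HIT, frames=[4,3] (faults so far: 2)
  step 7: ref 4 -> HIT, frames=[4,3] (faults so far: 2)
  step 8: ref 2 -> FAULT, evict 3, frames=[4,2] (faults so far: 3)
  step 9: ref 4 -> HIT, frames=[4,2] (faults so far: 3)
  step 10: ref 5 -> FAULT, evict 2, frames=[4,5] (faults so far: 4)
  step 11: ref 4 -> HIT, frames=[4,5] (faults so far: 4)
  step 12: ref 5 -> HIT, frames=[4,5] (faults so far: 4)
  step 13: ref 5 -> HIT, frames=[4,5] (faults so far: 4)
  step 14: ref 5 -> HIT, frames=[4,5] (faults so far: 4)
  Optimal total faults: 4

Answer: 5 4 4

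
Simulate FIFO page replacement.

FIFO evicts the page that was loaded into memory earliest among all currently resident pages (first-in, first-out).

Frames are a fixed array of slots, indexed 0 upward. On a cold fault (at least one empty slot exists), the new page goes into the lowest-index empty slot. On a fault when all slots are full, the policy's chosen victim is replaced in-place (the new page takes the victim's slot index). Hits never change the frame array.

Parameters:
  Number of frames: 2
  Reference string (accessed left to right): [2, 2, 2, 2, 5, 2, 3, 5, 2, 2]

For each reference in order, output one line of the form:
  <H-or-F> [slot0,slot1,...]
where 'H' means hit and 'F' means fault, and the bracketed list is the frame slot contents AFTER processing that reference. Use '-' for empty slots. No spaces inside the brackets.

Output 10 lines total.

F [2,-]
H [2,-]
H [2,-]
H [2,-]
F [2,5]
H [2,5]
F [3,5]
H [3,5]
F [3,2]
H [3,2]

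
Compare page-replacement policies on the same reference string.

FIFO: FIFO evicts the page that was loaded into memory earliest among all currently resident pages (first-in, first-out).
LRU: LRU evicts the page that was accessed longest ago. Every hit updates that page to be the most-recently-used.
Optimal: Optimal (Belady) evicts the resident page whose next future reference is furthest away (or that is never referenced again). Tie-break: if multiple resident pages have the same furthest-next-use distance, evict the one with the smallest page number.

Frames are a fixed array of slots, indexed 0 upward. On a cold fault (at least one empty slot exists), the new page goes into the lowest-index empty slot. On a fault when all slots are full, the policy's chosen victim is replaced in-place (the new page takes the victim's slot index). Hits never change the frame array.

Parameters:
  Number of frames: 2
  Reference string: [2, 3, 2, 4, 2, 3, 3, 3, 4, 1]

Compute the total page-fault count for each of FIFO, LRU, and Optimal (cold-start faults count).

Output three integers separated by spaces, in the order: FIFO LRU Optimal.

Answer: 7 6 5

Derivation:
--- FIFO ---
  step 0: ref 2 -> FAULT, frames=[2,-] (faults so far: 1)
  step 1: ref 3 -> FAULT, frames=[2,3] (faults so far: 2)
  step 2: ref 2 -> HIT, frames=[2,3] (faults so far: 2)
  step 3: ref 4 -> FAULT, evict 2, frames=[4,3] (faults so far: 3)
  step 4: ref 2 -> FAULT, evict 3, frames=[4,2] (faults so far: 4)
  step 5: ref 3 -> FAULT, evict 4, frames=[3,2] (faults so far: 5)
  step 6: ref 3 -> HIT, frames=[3,2] (faults so far: 5)
  step 7: ref 3 -> HIT, frames=[3,2] (faults so far: 5)
  step 8: ref 4 -> FAULT, evict 2, frames=[3,4] (faults so far: 6)
  step 9: ref 1 -> FAULT, evict 3, frames=[1,4] (faults so far: 7)
  FIFO total faults: 7
--- LRU ---
  step 0: ref 2 -> FAULT, frames=[2,-] (faults so far: 1)
  step 1: ref 3 -> FAULT, frames=[2,3] (faults so far: 2)
  step 2: ref 2 -> HIT, frames=[2,3] (faults so far: 2)
  step 3: ref 4 -> FAULT, evict 3, frames=[2,4] (faults so far: 3)
  step 4: ref 2 -> HIT, frames=[2,4] (faults so far: 3)
  step 5: ref 3 -> FAULT, evict 4, frames=[2,3] (faults so far: 4)
  step 6: ref 3 -> HIT, frames=[2,3] (faults so far: 4)
  step 7: ref 3 -> HIT, frames=[2,3] (faults so far: 4)
  step 8: ref 4 -> FAULT, evict 2, frames=[4,3] (faults so far: 5)
  step 9: ref 1 -> FAULT, evict 3, frames=[4,1] (faults so far: 6)
  LRU total faults: 6
--- Optimal ---
  step 0: ref 2 -> FAULT, frames=[2,-] (faults so far: 1)
  step 1: ref 3 -> FAULT, frames=[2,3] (faults so far: 2)
  step 2: ref 2 -> HIT, frames=[2,3] (faults so far: 2)
  step 3: ref 4 -> FAULT, evict 3, frames=[2,4] (faults so far: 3)
  step 4: ref 2 -> HIT, frames=[2,4] (faults so far: 3)
  step 5: ref 3 -> FAULT, evict 2, frames=[3,4] (faults so far: 4)
  step 6: ref 3 -> HIT, frames=[3,4] (faults so far: 4)
  step 7: ref 3 -> HIT, frames=[3,4] (faults so far: 4)
  step 8: ref 4 -> HIT, frames=[3,4] (faults so far: 4)
  step 9: ref 1 -> FAULT, evict 3, frames=[1,4] (faults so far: 5)
  Optimal total faults: 5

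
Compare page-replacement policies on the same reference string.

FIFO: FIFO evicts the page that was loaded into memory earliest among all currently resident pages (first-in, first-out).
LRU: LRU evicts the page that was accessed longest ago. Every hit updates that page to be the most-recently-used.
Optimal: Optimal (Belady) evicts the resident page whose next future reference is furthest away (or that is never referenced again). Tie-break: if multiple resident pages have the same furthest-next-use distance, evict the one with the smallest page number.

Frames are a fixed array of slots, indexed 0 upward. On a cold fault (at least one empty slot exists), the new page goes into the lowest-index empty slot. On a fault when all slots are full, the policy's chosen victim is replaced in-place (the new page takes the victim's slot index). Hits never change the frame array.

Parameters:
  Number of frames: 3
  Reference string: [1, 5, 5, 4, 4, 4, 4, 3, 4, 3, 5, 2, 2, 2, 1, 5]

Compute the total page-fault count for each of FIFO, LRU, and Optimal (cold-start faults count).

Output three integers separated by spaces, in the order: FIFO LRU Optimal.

Answer: 7 6 6

Derivation:
--- FIFO ---
  step 0: ref 1 -> FAULT, frames=[1,-,-] (faults so far: 1)
  step 1: ref 5 -> FAULT, frames=[1,5,-] (faults so far: 2)
  step 2: ref 5 -> HIT, frames=[1,5,-] (faults so far: 2)
  step 3: ref 4 -> FAULT, frames=[1,5,4] (faults so far: 3)
  step 4: ref 4 -> HIT, frames=[1,5,4] (faults so far: 3)
  step 5: ref 4 -> HIT, frames=[1,5,4] (faults so far: 3)
  step 6: ref 4 -> HIT, frames=[1,5,4] (faults so far: 3)
  step 7: ref 3 -> FAULT, evict 1, frames=[3,5,4] (faults so far: 4)
  step 8: ref 4 -> HIT, frames=[3,5,4] (faults so far: 4)
  step 9: ref 3 -> HIT, frames=[3,5,4] (faults so far: 4)
  step 10: ref 5 -> HIT, frames=[3,5,4] (faults so far: 4)
  step 11: ref 2 -> FAULT, evict 5, frames=[3,2,4] (faults so far: 5)
  step 12: ref 2 -> HIT, frames=[3,2,4] (faults so far: 5)
  step 13: ref 2 -> HIT, frames=[3,2,4] (faults so far: 5)
  step 14: ref 1 -> FAULT, evict 4, frames=[3,2,1] (faults so far: 6)
  step 15: ref 5 -> FAULT, evict 3, frames=[5,2,1] (faults so far: 7)
  FIFO total faults: 7
--- LRU ---
  step 0: ref 1 -> FAULT, frames=[1,-,-] (faults so far: 1)
  step 1: ref 5 -> FAULT, frames=[1,5,-] (faults so far: 2)
  step 2: ref 5 -> HIT, frames=[1,5,-] (faults so far: 2)
  step 3: ref 4 -> FAULT, frames=[1,5,4] (faults so far: 3)
  step 4: ref 4 -> HIT, frames=[1,5,4] (faults so far: 3)
  step 5: ref 4 -> HIT, frames=[1,5,4] (faults so far: 3)
  step 6: ref 4 -> HIT, frames=[1,5,4] (faults so far: 3)
  step 7: ref 3 -> FAULT, evict 1, frames=[3,5,4] (faults so far: 4)
  step 8: ref 4 -> HIT, frames=[3,5,4] (faults so far: 4)
  step 9: ref 3 -> HIT, frames=[3,5,4] (faults so far: 4)
  step 10: ref 5 -> HIT, frames=[3,5,4] (faults so far: 4)
  step 11: ref 2 -> FAULT, evict 4, frames=[3,5,2] (faults so far: 5)
  step 12: ref 2 -> HIT, frames=[3,5,2] (faults so far: 5)
  step 13: ref 2 -> HIT, frames=[3,5,2] (faults so far: 5)
  step 14: ref 1 -> FAULT, evict 3, frames=[1,5,2] (faults so far: 6)
  step 15: ref 5 -> HIT, frames=[1,5,2] (faults so far: 6)
  LRU total faults: 6
--- Optimal ---
  step 0: ref 1 -> FAULT, frames=[1,-,-] (faults so far: 1)
  step 1: ref 5 -> FAULT, frames=[1,5,-] (faults so far: 2)
  step 2: ref 5 -> HIT, frames=[1,5,-] (faults so far: 2)
  step 3: ref 4 -> FAULT, frames=[1,5,4] (faults so far: 3)
  step 4: ref 4 -> HIT, frames=[1,5,4] (faults so far: 3)
  step 5: ref 4 -> HIT, frames=[1,5,4] (faults so far: 3)
  step 6: ref 4 -> HIT, frames=[1,5,4] (faults so far: 3)
  step 7: ref 3 -> FAULT, evict 1, frames=[3,5,4] (faults so far: 4)
  step 8: ref 4 -> HIT, frames=[3,5,4] (faults so far: 4)
  step 9: ref 3 -> HIT, frames=[3,5,4] (faults so far: 4)
  step 10: ref 5 -> HIT, frames=[3,5,4] (faults so far: 4)
  step 11: ref 2 -> FAULT, evict 3, frames=[2,5,4] (faults so far: 5)
  step 12: ref 2 -> HIT, frames=[2,5,4] (faults so far: 5)
  step 13: ref 2 -> HIT, frames=[2,5,4] (faults so far: 5)
  step 14: ref 1 -> FAULT, evict 2, frames=[1,5,4] (faults so far: 6)
  step 15: ref 5 -> HIT, frames=[1,5,4] (faults so far: 6)
  Optimal total faults: 6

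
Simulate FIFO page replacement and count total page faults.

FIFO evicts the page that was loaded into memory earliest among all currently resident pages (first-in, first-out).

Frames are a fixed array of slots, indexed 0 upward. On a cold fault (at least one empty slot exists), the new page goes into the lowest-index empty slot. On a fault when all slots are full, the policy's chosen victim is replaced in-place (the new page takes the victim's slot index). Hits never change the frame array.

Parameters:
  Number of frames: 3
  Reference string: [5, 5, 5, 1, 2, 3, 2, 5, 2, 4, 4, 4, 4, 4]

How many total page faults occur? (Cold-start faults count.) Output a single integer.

Step 0: ref 5 → FAULT, frames=[5,-,-]
Step 1: ref 5 → HIT, frames=[5,-,-]
Step 2: ref 5 → HIT, frames=[5,-,-]
Step 3: ref 1 → FAULT, frames=[5,1,-]
Step 4: ref 2 → FAULT, frames=[5,1,2]
Step 5: ref 3 → FAULT (evict 5), frames=[3,1,2]
Step 6: ref 2 → HIT, frames=[3,1,2]
Step 7: ref 5 → FAULT (evict 1), frames=[3,5,2]
Step 8: ref 2 → HIT, frames=[3,5,2]
Step 9: ref 4 → FAULT (evict 2), frames=[3,5,4]
Step 10: ref 4 → HIT, frames=[3,5,4]
Step 11: ref 4 → HIT, frames=[3,5,4]
Step 12: ref 4 → HIT, frames=[3,5,4]
Step 13: ref 4 → HIT, frames=[3,5,4]
Total faults: 6

Answer: 6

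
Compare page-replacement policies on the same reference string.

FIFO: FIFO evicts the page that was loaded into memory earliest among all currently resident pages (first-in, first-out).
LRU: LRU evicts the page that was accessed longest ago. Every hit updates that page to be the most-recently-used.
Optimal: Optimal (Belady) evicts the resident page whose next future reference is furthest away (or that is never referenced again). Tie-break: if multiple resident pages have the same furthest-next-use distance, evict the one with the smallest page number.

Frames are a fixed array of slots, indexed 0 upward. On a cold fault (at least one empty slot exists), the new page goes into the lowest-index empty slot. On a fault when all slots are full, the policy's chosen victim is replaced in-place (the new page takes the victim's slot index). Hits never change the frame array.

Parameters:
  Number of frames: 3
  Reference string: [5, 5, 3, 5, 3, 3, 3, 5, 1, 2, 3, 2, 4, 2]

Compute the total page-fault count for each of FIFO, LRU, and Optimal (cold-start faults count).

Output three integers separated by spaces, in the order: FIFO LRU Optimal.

Answer: 5 6 5

Derivation:
--- FIFO ---
  step 0: ref 5 -> FAULT, frames=[5,-,-] (faults so far: 1)
  step 1: ref 5 -> HIT, frames=[5,-,-] (faults so far: 1)
  step 2: ref 3 -> FAULT, frames=[5,3,-] (faults so far: 2)
  step 3: ref 5 -> HIT, frames=[5,3,-] (faults so far: 2)
  step 4: ref 3 -> HIT, frames=[5,3,-] (faults so far: 2)
  step 5: ref 3 -> HIT, frames=[5,3,-] (faults so far: 2)
  step 6: ref 3 -> HIT, frames=[5,3,-] (faults so far: 2)
  step 7: ref 5 -> HIT, frames=[5,3,-] (faults so far: 2)
  step 8: ref 1 -> FAULT, frames=[5,3,1] (faults so far: 3)
  step 9: ref 2 -> FAULT, evict 5, frames=[2,3,1] (faults so far: 4)
  step 10: ref 3 -> HIT, frames=[2,3,1] (faults so far: 4)
  step 11: ref 2 -> HIT, frames=[2,3,1] (faults so far: 4)
  step 12: ref 4 -> FAULT, evict 3, frames=[2,4,1] (faults so far: 5)
  step 13: ref 2 -> HIT, frames=[2,4,1] (faults so far: 5)
  FIFO total faults: 5
--- LRU ---
  step 0: ref 5 -> FAULT, frames=[5,-,-] (faults so far: 1)
  step 1: ref 5 -> HIT, frames=[5,-,-] (faults so far: 1)
  step 2: ref 3 -> FAULT, frames=[5,3,-] (faults so far: 2)
  step 3: ref 5 -> HIT, frames=[5,3,-] (faults so far: 2)
  step 4: ref 3 -> HIT, frames=[5,3,-] (faults so far: 2)
  step 5: ref 3 -> HIT, frames=[5,3,-] (faults so far: 2)
  step 6: ref 3 -> HIT, frames=[5,3,-] (faults so far: 2)
  step 7: ref 5 -> HIT, frames=[5,3,-] (faults so far: 2)
  step 8: ref 1 -> FAULT, frames=[5,3,1] (faults so far: 3)
  step 9: ref 2 -> FAULT, evict 3, frames=[5,2,1] (faults so far: 4)
  step 10: ref 3 -> FAULT, evict 5, frames=[3,2,1] (faults so far: 5)
  step 11: ref 2 -> HIT, frames=[3,2,1] (faults so far: 5)
  step 12: ref 4 -> FAULT, evict 1, frames=[3,2,4] (faults so far: 6)
  step 13: ref 2 -> HIT, frames=[3,2,4] (faults so far: 6)
  LRU total faults: 6
--- Optimal ---
  step 0: ref 5 -> FAULT, frames=[5,-,-] (faults so far: 1)
  step 1: ref 5 -> HIT, frames=[5,-,-] (faults so far: 1)
  step 2: ref 3 -> FAULT, frames=[5,3,-] (faults so far: 2)
  step 3: ref 5 -> HIT, frames=[5,3,-] (faults so far: 2)
  step 4: ref 3 -> HIT, frames=[5,3,-] (faults so far: 2)
  step 5: ref 3 -> HIT, frames=[5,3,-] (faults so far: 2)
  step 6: ref 3 -> HIT, frames=[5,3,-] (faults so far: 2)
  step 7: ref 5 -> HIT, frames=[5,3,-] (faults so far: 2)
  step 8: ref 1 -> FAULT, frames=[5,3,1] (faults so far: 3)
  step 9: ref 2 -> FAULT, evict 1, frames=[5,3,2] (faults so far: 4)
  step 10: ref 3 -> HIT, frames=[5,3,2] (faults so far: 4)
  step 11: ref 2 -> HIT, frames=[5,3,2] (faults so far: 4)
  step 12: ref 4 -> FAULT, evict 3, frames=[5,4,2] (faults so far: 5)
  step 13: ref 2 -> HIT, frames=[5,4,2] (faults so far: 5)
  Optimal total faults: 5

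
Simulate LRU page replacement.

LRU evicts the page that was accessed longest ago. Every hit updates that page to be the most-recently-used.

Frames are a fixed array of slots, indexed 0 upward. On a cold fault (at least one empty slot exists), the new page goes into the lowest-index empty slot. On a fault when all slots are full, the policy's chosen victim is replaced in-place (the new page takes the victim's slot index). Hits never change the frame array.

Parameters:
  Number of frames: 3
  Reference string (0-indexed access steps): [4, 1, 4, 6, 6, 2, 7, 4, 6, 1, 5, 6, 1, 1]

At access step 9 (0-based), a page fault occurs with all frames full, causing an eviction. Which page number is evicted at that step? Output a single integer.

Answer: 7

Derivation:
Step 0: ref 4 -> FAULT, frames=[4,-,-]
Step 1: ref 1 -> FAULT, frames=[4,1,-]
Step 2: ref 4 -> HIT, frames=[4,1,-]
Step 3: ref 6 -> FAULT, frames=[4,1,6]
Step 4: ref 6 -> HIT, frames=[4,1,6]
Step 5: ref 2 -> FAULT, evict 1, frames=[4,2,6]
Step 6: ref 7 -> FAULT, evict 4, frames=[7,2,6]
Step 7: ref 4 -> FAULT, evict 6, frames=[7,2,4]
Step 8: ref 6 -> FAULT, evict 2, frames=[7,6,4]
Step 9: ref 1 -> FAULT, evict 7, frames=[1,6,4]
At step 9: evicted page 7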